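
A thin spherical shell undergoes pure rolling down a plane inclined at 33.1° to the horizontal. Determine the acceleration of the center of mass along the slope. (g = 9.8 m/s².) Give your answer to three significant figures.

a ≈ 3.21 m/s²

The moment of inertia is (2/3)MR², giving k ≡ I/(MR²) = 2/3.
Along the incline Mg sinθ − f = Ma, and torque about the center fR = Iα = kMR²(a/R) gives f = kMa.
Eliminating f: Mg sinθ = (1+k)Ma, so a = g sinθ/(1+k) = 9.8 × sin33.1° / 1.667 ≈ 3.21 m/s².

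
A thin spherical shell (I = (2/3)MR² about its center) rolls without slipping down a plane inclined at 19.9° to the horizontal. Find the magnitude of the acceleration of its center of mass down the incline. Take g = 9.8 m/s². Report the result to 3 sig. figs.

a ≈ 2.00 m/s²

The moment of inertia is (2/3)MR², giving k ≡ I/(MR²) = 2/3.
Newton's second law down the slope: Mg sinθ − f = Ma. The torque equation fR = Iα (with α = a/R) gives f = kMa.
Eliminating f: Mg sinθ = (1+k)Ma, so a = g sinθ/(1+k) = 9.8 × sin19.9° / 1.667 ≈ 2.00 m/s².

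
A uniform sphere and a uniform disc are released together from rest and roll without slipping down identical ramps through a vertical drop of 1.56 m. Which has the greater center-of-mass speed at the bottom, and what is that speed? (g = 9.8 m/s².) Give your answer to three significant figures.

the uniform sphere, at v ≈ 4.67 m/s

For rolling without slipping, Mgh = ½(1+k)Mv² where k = I/(MR²), so v = √(2gh/(1+k)).
Uniform sphere: k = 0.4, giving v = √(2×9.8×1.56/1.4) = 4.673 m/s.
Uniform disc: k = 0.5, giving v = √(2×9.8×1.56/1.5) = 4.515 m/s.
The smaller k wins: the uniform sphere, at ≈ 4.67 m/s.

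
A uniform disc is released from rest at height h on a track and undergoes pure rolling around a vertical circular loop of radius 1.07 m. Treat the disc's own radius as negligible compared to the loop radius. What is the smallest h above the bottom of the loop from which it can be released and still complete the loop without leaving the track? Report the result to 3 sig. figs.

h_min ≈ 2.94 m

Here I = (1/2)MR², so the shape factor k = I/(MR²) = 0.5.
At the top of the loop, the minimum-contact condition is Mg = Mv_top²/r, so v_top² = gr.
With ω = v/R, the kinetic energy at speed v is ½(1+k)Mv² = (3/4)Mv².
Energy conservation from release (height h) to the top (height 2r): Mgh = Mg(2r) + (3/4)M·gr.
Thus h_min = 2r + (1+k)r/2 = r(2 + 1.5/2) = 1.07 × 2.75 ≈ 2.94 m.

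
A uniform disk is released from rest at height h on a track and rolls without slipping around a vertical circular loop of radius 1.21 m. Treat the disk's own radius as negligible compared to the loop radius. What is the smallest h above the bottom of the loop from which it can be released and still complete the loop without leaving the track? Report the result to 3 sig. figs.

Here I = (1/2)MR², so the shape factor k = I/(MR²) = 0.5.
At the top, contact is just lost when gravity alone supplies the centripetal force: Mg = Mv_top²/r, i.e. v_top² = gr.
With ω = v/R, the kinetic energy at speed v is ½(1+k)Mv² = (3/4)Mv².
Energy conservation from release (height h) to the top (height 2r): Mgh = Mg(2r) + (3/4)M·gr.
Thus h_min = 2r + (1+k)r/2 = r(2 + 1.5/2) = 1.21 × 2.75 ≈ 3.33 m.

h_min ≈ 3.33 m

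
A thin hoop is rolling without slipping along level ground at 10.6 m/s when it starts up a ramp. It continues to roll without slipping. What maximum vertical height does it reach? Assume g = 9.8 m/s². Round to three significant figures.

h ≈ 11.5 m

With I = MR², the ratio k = I/(MR²) is 1.
Rolling without slipping gives ω = v/R, so the total kinetic energy is ½Mv² + ½Iω² = ½(1+k)Mv² = Mv².
All of this converts to potential energy at the highest point: Mv₀² = Mgh.
Thus h = (1+k)v₀²/(2g) = 2 × 10.6² / (2 × 9.8) ≈ 11.5 m.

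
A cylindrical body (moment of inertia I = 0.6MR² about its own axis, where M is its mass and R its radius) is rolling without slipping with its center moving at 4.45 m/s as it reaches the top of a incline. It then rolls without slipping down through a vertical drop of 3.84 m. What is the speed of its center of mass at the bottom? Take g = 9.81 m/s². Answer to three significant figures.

With I = 0.6MR², the ratio k = I/(MR²) is 0.6.
Since it rolls without slipping, ω = v/R and KE = ½Mv² + ½Iω² = ½(1+k)Mv² = (4/5)Mv².
Energy conservation: (4/5)Mv₀² + Mgh = (4/5)Mv², so v² = v₀² + 2gh/(1+k).
v = √(4.45² + 2×9.81×3.84/1.6) = √66.89 ≈ 8.18 m/s.

v ≈ 8.18 m/s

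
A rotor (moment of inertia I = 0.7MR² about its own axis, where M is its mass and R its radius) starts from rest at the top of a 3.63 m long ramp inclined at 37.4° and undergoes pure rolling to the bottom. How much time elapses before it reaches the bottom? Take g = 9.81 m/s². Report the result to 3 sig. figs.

t ≈ 1.44 s

With I = 0.7MR², the ratio k = I/(MR²) is 0.7.
Translational: Mg sinθ − f = Ma. Rotational about the CM: fR = Iα = kMRa, so f = kMa.
Hence a = g sinθ/(1+k) = 9.81×sin37.4°/1.7 = 3.505 m/s².
With constant a from rest, t = √(2L/a) = √(2·3.63/3.505) ≈ 1.44 s.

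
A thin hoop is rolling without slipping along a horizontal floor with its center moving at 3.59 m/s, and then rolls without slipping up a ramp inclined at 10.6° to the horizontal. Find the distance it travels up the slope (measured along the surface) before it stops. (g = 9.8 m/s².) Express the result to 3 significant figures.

Here I = MR², so the shape factor k = I/(MR²) = 1.
Pure rolling means v = ωR; then KE = ½Mv² + ½I(v/R)² = ½(1+k)Mv² = Mv².
Setting this equal to Mgh gives the vertical rise h = (1+k)v₀²/(2g) = 2×3.59²/(2×9.8) = 1.315 m.
The distance along the slope is d = h/sinθ = 1.315/sin10.6° ≈ 7.15 m.

d ≈ 7.15 m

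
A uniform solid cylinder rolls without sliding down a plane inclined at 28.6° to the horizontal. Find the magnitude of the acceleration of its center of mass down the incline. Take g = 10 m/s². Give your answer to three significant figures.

a ≈ 3.19 m/s²

Here I = (1/2)MR², so the shape factor k = I/(MR²) = 0.5.
Along the incline Mg sinθ − f = Ma, and torque about the center fR = Iα = kMR²(a/R) gives f = kMa.
Eliminating f: Mg sinθ = (1+k)Ma, so a = g sinθ/(1+k) = 10 × sin28.6° / 1.5 ≈ 3.19 m/s².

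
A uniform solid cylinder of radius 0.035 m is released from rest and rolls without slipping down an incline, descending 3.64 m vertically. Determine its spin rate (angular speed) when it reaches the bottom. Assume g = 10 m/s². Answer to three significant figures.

ω ≈ 199 rad/s

The moment of inertia is (1/2)MR², giving k ≡ I/(MR²) = 0.5.
The rolling condition ω = v/R makes the rotational term ½I(v/R)² = ½kMv², so KE_total = ½(1+k)Mv² = (3/4)Mv².
Energy conservation Mgh = ½(1+k)Mv² gives v = √(2gh/(1+k)) = √(2 × 10 × 3.64 / 1.5) = 6.967 m/s.
Then ω = v/R = 6.967 / 0.035 ≈ 199 rad/s.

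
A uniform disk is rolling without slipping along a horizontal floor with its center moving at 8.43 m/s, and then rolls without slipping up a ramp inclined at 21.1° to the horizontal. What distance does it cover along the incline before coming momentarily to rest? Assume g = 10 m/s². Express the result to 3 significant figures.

Here I = (1/2)MR², so the shape factor k = I/(MR²) = 0.5.
Rolling without slipping gives ω = v/R, so the total kinetic energy is ½Mv² + ½Iω² = ½(1+k)Mv² = (3/4)Mv².
Setting this equal to Mgh gives the vertical rise h = (1+k)v₀²/(2g) = 1.5×8.43²/(2×10) = 5.33 m.
Along the incline, d = h/sinθ = 5.33/sin21.1° ≈ 14.8 m.

d ≈ 14.8 m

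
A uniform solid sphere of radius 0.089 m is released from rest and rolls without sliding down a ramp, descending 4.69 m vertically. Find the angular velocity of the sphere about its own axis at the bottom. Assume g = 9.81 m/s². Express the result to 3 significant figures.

For this body I = (2/5)MR², i.e. k = I/(MR²) = 0.4.
Since it rolls without slipping, ω = v/R and KE = ½Mv² + ½Iω² = ½(1+k)Mv² = (7/10)Mv².
Energy conservation Mgh = ½(1+k)Mv² gives v = √(2gh/(1+k)) = √(2 × 9.81 × 4.69 / 1.4) = 8.107 m/s.
The angular speed follows from ω = v/R = 8.107/0.089 ≈ 91.1 rad/s.

ω ≈ 91.1 rad/s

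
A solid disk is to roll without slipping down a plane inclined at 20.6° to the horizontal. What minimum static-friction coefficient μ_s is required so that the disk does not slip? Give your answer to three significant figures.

For this body I = (1/2)MR², i.e. k = I/(MR²) = 0.5.
Translational: Mg sinθ − f = Ma. Rotational about the CM: fR = Iα = kMRa, so f = kMa.
These give a = g sinθ/(1+k) and the required friction f = kMg sinθ/(1+k).
The normal force is N = Mg cosθ, so μ_min = f/N = k tanθ/(1+k).
μ_min = 0.5 × tan20.6° / 1.5 ≈ 0.125.

μ_min ≈ 0.125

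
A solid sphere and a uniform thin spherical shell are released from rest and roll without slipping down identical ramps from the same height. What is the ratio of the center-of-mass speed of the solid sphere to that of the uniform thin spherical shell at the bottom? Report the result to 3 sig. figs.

Each satisfies Mgh = ½(1+k)Mv² with k = I/(MR²), so v ∝ 1/√(1+k).
For the solid sphere k = 0.4; for the uniform thin spherical shell k = 2/3.
v₁/v₂ = √((1+k₂)/(1+k₁)) = √(1.667/1.4) ≈ 1.09.

v_ratio ≈ 1.09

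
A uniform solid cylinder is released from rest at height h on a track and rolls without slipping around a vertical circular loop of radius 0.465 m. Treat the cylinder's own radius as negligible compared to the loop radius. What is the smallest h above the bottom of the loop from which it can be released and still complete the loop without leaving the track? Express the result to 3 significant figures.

h_min ≈ 1.28 m

Here I = (1/2)MR², so the shape factor k = I/(MR²) = 0.5.
At the top of the loop, the minimum-contact condition is Mg = Mv_top²/r, so v_top² = gr.
With ω = v/R, the kinetic energy at speed v is ½(1+k)Mv² = (3/4)Mv².
Energy conservation from release (height h) to the top (height 2r): Mgh = Mg(2r) + (3/4)M·gr.
Thus h_min = 2r + (1+k)r/2 = r(2 + 1.5/2) = 0.465 × 2.75 ≈ 1.28 m.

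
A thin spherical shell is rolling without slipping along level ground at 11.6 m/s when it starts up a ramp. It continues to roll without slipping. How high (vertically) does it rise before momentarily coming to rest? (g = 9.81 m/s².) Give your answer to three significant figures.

The moment of inertia is (2/3)MR², giving k ≡ I/(MR²) = 2/3.
The rolling condition ω = v/R makes the rotational term ½I(v/R)² = ½kMv², so KE_total = ½(1+k)Mv² = (5/6)Mv².
All of this converts to potential energy at the highest point: (5/6)Mv₀² = Mgh.
Thus h = (1+k)v₀²/(2g) = 1.667 × 11.6² / (2 × 9.81) ≈ 11.4 m.

h ≈ 11.4 m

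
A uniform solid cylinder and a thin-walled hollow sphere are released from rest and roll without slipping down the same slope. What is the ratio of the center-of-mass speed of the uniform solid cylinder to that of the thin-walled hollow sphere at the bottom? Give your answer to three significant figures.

Each satisfies Mgh = ½(1+k)Mv² with k = I/(MR²), so v ∝ 1/√(1+k).
For the uniform solid cylinder k = 0.5; for the thin-walled hollow sphere k = 2/3.
v₁/v₂ = √((1+k₂)/(1+k₁)) = √(1.667/1.5) ≈ 1.05.

v_ratio ≈ 1.05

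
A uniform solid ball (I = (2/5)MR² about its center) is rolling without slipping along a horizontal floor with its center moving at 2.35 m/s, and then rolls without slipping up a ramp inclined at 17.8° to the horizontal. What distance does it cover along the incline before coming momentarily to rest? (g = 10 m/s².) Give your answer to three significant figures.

For this body I = (2/5)MR², i.e. k = I/(MR²) = 0.4.
Since it rolls without slipping, ω = v/R and KE = ½Mv² + ½Iω² = ½(1+k)Mv² = (7/10)Mv².
Setting this equal to Mgh gives the vertical rise h = (1+k)v₀²/(2g) = 1.4×2.35²/(2×10) = 0.3866 m.
Along the incline, d = h/sinθ = 0.3866/sin17.8° ≈ 1.26 m.

d ≈ 1.26 m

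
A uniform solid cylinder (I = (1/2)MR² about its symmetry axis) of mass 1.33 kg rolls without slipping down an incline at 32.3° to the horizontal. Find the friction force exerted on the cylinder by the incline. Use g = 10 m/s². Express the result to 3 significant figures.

f ≈ 2.37 N

Here I = (1/2)MR², so the shape factor k = I/(MR²) = 0.5.
Translational: Mg sinθ − f = Ma. Rotational about the CM: fR = Iα = kMRa, so f = kMa.
Combining, a = g sinθ/(1+k) and f = kMa = kMg sinθ/(1+k).
f = 0.5 × 1.33 × 10 × sin32.3° / 1.5 ≈ 2.37 N.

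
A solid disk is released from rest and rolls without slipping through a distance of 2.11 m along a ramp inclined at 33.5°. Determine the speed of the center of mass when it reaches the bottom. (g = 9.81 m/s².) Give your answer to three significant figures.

v ≈ 3.90 m/s

The moment of inertia is (1/2)MR², giving k ≡ I/(MR²) = 0.5.
The rolling condition ω = v/R makes the rotational term ½I(v/R)² = ½kMv², so KE_total = ½(1+k)Mv² = (3/4)Mv².
The vertical drop is h = L sinθ = 2.11 × sin33.5° = 1.165 m.
Energy conservation: Mgh = (3/4)Mv², so v = √(2gh/(1+k)) = √(2 × 9.81 × 1.165 / 1.5) ≈ 3.90 m/s.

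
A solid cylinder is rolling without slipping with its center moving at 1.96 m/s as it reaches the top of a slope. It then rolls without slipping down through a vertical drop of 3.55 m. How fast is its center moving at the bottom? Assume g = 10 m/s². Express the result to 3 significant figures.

For this body I = (1/2)MR², i.e. k = I/(MR²) = 0.5.
Pure rolling means v = ωR; then KE = ½Mv² + ½I(v/R)² = ½(1+k)Mv² = (3/4)Mv².
Conserving energy between top and bottom: (3/4)Mv² = (3/4)Mv₀² + Mgh, hence v² = v₀² + 2gh/(1+k).
v = √(1.96² + 2×10×3.55/1.5) = √51.17 ≈ 7.15 m/s.

v ≈ 7.15 m/s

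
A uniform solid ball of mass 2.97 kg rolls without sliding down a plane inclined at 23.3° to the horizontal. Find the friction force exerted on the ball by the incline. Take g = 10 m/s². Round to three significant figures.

With I = (2/5)MR², the ratio k = I/(MR²) is 0.4.
Newton's second law down the slope: Mg sinθ − f = Ma. The torque equation fR = Iα (with α = a/R) gives f = kMa.
Combining, a = g sinθ/(1+k) and f = kMa = kMg sinθ/(1+k).
f = 0.4 × 2.97 × 10 × sin23.3° / 1.4 ≈ 3.36 N.

f ≈ 3.36 N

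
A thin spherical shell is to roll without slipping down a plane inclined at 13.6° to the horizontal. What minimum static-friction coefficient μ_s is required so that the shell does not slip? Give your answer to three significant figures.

Here I = (2/3)MR², so the shape factor k = I/(MR²) = 2/3.
Translational: Mg sinθ − f = Ma. Rotational about the CM: fR = Iα = kMRa, so f = kMa.
These give a = g sinθ/(1+k) and the required friction f = kMg sinθ/(1+k).
The normal force is N = Mg cosθ, so μ_min = f/N = k tanθ/(1+k).
μ_min = (2/3) × tan13.6° / 1.667 ≈ 0.0968.

μ_min ≈ 0.0968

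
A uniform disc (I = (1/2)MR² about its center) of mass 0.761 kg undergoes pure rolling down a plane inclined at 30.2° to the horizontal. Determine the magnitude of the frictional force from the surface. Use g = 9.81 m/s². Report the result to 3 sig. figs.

For this body I = (1/2)MR², i.e. k = I/(MR²) = 0.5.
Translational: Mg sinθ − f = Ma. Rotational about the CM: fR = Iα = kMRa, so f = kMa.
Combining, a = g sinθ/(1+k) and f = kMa = kMg sinθ/(1+k).
f = 0.5 × 0.761 × 9.81 × sin30.2° / 1.5 ≈ 1.25 N.

f ≈ 1.25 N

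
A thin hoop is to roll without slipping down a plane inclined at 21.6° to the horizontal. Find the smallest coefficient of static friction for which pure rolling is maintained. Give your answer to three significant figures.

For this body I = MR², i.e. k = I/(MR²) = 1.
Translational: Mg sinθ − f = Ma. Rotational about the CM: fR = Iα = kMRa, so f = kMa.
These give a = g sinθ/(1+k) and the required friction f = kMg sinθ/(1+k).
With N = Mg cosθ, the no-slip condition f ≤ μN gives μ_min = f/N = k tanθ/(1+k).
μ_min = 1 × tan21.6° / 2 ≈ 0.198.

μ_min ≈ 0.198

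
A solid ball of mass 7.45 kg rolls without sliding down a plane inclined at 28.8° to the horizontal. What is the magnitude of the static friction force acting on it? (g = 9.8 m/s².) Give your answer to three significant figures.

f ≈ 10.0 N

The moment of inertia is (2/5)MR², giving k ≡ I/(MR²) = 0.4.
Along the incline Mg sinθ − f = Ma, and torque about the center fR = Iα = kMR²(a/R) gives f = kMa.
Combining, a = g sinθ/(1+k) and f = kMa = kMg sinθ/(1+k).
f = 0.4 × 7.45 × 9.8 × sin28.8° / 1.4 ≈ 10.0 N.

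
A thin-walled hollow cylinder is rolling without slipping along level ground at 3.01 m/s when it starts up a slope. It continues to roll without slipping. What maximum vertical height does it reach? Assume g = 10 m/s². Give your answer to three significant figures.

With I = MR², the ratio k = I/(MR²) is 1.
Rolling without slipping gives ω = v/R, so the total kinetic energy is ½Mv² + ½Iω² = ½(1+k)Mv² = Mv².
At the top the kinetic energy is zero, so Mv₀² = Mgh.
Thus h = (1+k)v₀²/(2g) = 2 × 3.01² / (2 × 10) ≈ 0.906 m.

h ≈ 0.906 m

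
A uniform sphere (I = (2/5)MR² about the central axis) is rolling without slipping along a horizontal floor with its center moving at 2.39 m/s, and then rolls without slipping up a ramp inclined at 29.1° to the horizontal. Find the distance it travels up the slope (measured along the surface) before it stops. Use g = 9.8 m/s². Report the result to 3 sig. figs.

d ≈ 0.839 m

For this body I = (2/5)MR², i.e. k = I/(MR²) = 0.4.
The rolling condition ω = v/R makes the rotational term ½I(v/R)² = ½kMv², so KE_total = ½(1+k)Mv² = (7/10)Mv².
Setting this equal to Mgh gives the vertical rise h = (1+k)v₀²/(2g) = 1.4×2.39²/(2×9.8) = 0.408 m.
The distance along the slope is d = h/sinθ = 0.408/sin29.1° ≈ 0.839 m.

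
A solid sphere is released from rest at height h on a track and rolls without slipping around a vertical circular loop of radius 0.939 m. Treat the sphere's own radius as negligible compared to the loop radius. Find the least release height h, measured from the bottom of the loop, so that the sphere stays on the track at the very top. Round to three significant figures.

h_min ≈ 2.54 m

Here I = (2/5)MR², so the shape factor k = I/(MR²) = 0.4.
At the top, contact is just lost when gravity alone supplies the centripetal force: Mg = Mv_top²/r, i.e. v_top² = gr.
With ω = v/R, the kinetic energy at speed v is ½(1+k)Mv² = (7/10)Mv².
Energy conservation from release (height h) to the top (height 2r): Mgh = Mg(2r) + (7/10)M·gr.
Thus h_min = 2r + (1+k)r/2 = r(2 + 1.4/2) = 0.939 × 2.7 ≈ 2.54 m.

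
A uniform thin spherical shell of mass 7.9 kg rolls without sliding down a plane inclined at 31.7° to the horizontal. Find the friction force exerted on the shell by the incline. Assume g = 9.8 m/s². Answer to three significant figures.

With I = (2/3)MR², the ratio k = I/(MR²) is 2/3.
Newton's second law down the slope: Mg sinθ − f = Ma. The torque equation fR = Iα (with α = a/R) gives f = kMa.
Combining, a = g sinθ/(1+k) and f = kMa = kMg sinθ/(1+k).
f = (2/3) × 7.9 × 9.8 × sin31.7° / 1.667 ≈ 16.3 N.

f ≈ 16.3 N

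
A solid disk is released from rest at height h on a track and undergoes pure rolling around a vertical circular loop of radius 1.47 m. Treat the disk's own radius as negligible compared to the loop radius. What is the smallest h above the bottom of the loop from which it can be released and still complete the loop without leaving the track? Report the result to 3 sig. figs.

h_min ≈ 4.04 m

Here I = (1/2)MR², so the shape factor k = I/(MR²) = 0.5.
At the top of the loop, the minimum-contact condition is Mg = Mv_top²/r, so v_top² = gr.
With ω = v/R, the kinetic energy at speed v is ½(1+k)Mv² = (3/4)Mv².
Energy conservation from release (height h) to the top (height 2r): Mgh = Mg(2r) + (3/4)M·gr.
Thus h_min = 2r + (1+k)r/2 = r(2 + 1.5/2) = 1.47 × 2.75 ≈ 4.04 m.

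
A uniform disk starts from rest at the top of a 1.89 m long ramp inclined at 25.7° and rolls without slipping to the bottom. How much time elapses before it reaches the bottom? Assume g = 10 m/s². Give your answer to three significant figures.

t ≈ 1.14 s

Here I = (1/2)MR², so the shape factor k = I/(MR²) = 0.5.
Newton's second law down the slope: Mg sinθ − f = Ma. The torque equation fR = Iα (with α = a/R) gives f = kMa.
Hence a = g sinθ/(1+k) = 10×sin25.7°/1.5 = 2.891 m/s².
With constant a from rest, t = √(2L/a) = √(2·1.89/2.891) ≈ 1.14 s.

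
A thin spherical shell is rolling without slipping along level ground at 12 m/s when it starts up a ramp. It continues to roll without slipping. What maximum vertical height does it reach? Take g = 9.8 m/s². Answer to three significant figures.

h ≈ 12.2 m

For this body I = (2/3)MR², i.e. k = I/(MR²) = 2/3.
The rolling condition ω = v/R makes the rotational term ½I(v/R)² = ½kMv², so KE_total = ½(1+k)Mv² = (5/6)Mv².
All of this converts to potential energy at the highest point: (5/6)Mv₀² = Mgh.
Thus h = (1+k)v₀²/(2g) = 1.667 × 12² / (2 × 9.8) ≈ 12.2 m.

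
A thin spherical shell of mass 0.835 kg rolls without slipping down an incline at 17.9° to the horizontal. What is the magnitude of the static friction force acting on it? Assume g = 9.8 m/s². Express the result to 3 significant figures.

f ≈ 1.01 N

For this body I = (2/3)MR², i.e. k = I/(MR²) = 2/3.
Translational: Mg sinθ − f = Ma. Rotational about the CM: fR = Iα = kMRa, so f = kMa.
Combining, a = g sinθ/(1+k) and f = kMa = kMg sinθ/(1+k).
f = (2/3) × 0.835 × 9.8 × sin17.9° / 1.667 ≈ 1.01 N.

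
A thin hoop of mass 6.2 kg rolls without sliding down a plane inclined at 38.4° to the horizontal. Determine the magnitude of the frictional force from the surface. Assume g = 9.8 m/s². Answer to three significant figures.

f ≈ 18.9 N

Here I = MR², so the shape factor k = I/(MR²) = 1.
Translational: Mg sinθ − f = Ma. Rotational about the CM: fR = Iα = kMRa, so f = kMa.
Combining, a = g sinθ/(1+k) and f = kMa = kMg sinθ/(1+k).
f = 1 × 6.2 × 9.8 × sin38.4° / 2 ≈ 18.9 N.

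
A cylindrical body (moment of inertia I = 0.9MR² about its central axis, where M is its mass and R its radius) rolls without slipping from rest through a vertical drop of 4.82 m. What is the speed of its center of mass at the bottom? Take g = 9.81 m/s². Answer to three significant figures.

v ≈ 7.05 m/s

For this body I = 0.9MR², i.e. k = I/(MR²) = 0.9.
Since it rolls without slipping, ω = v/R and KE = ½Mv² + ½Iω² = ½(1+k)Mv² = (19/20)Mv².
Energy conservation: Mgh = (19/20)Mv², so v = √(2gh/(1+k)) = √(2 × 9.81 × 4.82 / 1.9) ≈ 7.05 m/s.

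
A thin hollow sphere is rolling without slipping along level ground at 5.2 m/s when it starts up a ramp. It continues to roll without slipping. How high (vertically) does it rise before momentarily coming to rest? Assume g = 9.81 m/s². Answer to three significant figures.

h ≈ 2.30 m

The moment of inertia is (2/3)MR², giving k ≡ I/(MR²) = 2/3.
Pure rolling means v = ωR; then KE = ½Mv² + ½I(v/R)² = ½(1+k)Mv² = (5/6)Mv².
At the top the kinetic energy is zero, so (5/6)Mv₀² = Mgh.
Thus h = (1+k)v₀²/(2g) = 1.667 × 5.2² / (2 × 9.81) ≈ 2.30 m.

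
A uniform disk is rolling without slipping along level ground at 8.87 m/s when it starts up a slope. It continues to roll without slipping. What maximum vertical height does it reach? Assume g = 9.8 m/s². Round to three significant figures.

The moment of inertia is (1/2)MR², giving k ≡ I/(MR²) = 0.5.
Since it rolls without slipping, ω = v/R and KE = ½Mv² + ½Iω² = ½(1+k)Mv² = (3/4)Mv².
At the top the kinetic energy is zero, so (3/4)Mv₀² = Mgh.
Thus h = (1+k)v₀²/(2g) = 1.5 × 8.87² / (2 × 9.8) ≈ 6.02 m.

h ≈ 6.02 m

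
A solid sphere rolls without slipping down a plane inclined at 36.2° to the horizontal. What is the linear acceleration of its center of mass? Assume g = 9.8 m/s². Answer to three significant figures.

With I = (2/5)MR², the ratio k = I/(MR²) is 0.4.
Along the incline Mg sinθ − f = Ma, and torque about the center fR = Iα = kMR²(a/R) gives f = kMa.
Eliminating f: Mg sinθ = (1+k)Ma, so a = g sinθ/(1+k) = 9.8 × sin36.2° / 1.4 ≈ 4.13 m/s².

a ≈ 4.13 m/s²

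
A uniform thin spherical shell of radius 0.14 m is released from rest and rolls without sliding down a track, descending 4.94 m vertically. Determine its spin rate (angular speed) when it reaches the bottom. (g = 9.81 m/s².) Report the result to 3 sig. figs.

With I = (2/3)MR², the ratio k = I/(MR²) is 2/3.
Rolling without slipping gives ω = v/R, so the total kinetic energy is ½Mv² + ½Iω² = ½(1+k)Mv² = (5/6)Mv².
Energy conservation Mgh = ½(1+k)Mv² gives v = √(2gh/(1+k)) = √(2 × 9.81 × 4.94 / 1.667) = 7.626 m/s.
Then ω = v/R = 7.626 / 0.14 ≈ 54.5 rad/s.

ω ≈ 54.5 rad/s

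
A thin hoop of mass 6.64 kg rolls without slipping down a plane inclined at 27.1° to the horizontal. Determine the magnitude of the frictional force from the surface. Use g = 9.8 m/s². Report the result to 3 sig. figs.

The moment of inertia is MR², giving k ≡ I/(MR²) = 1.
Newton's second law down the slope: Mg sinθ − f = Ma. The torque equation fR = Iα (with α = a/R) gives f = kMa.
Combining, a = g sinθ/(1+k) and f = kMa = kMg sinθ/(1+k).
f = 1 × 6.64 × 9.8 × sin27.1° / 2 ≈ 14.8 N.

f ≈ 14.8 N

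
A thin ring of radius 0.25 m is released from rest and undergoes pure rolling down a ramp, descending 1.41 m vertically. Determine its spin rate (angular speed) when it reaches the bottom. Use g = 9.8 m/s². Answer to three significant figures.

ω ≈ 14.9 rad/s

For this body I = MR², i.e. k = I/(MR²) = 1.
Since it rolls without slipping, ω = v/R and KE = ½Mv² + ½Iω² = ½(1+k)Mv² = Mv².
Energy conservation Mgh = ½(1+k)Mv² gives v = √(2gh/(1+k)) = √(2 × 9.8 × 1.41 / 2) = 3.717 m/s.
The angular speed follows from ω = v/R = 3.717/0.25 ≈ 14.9 rad/s.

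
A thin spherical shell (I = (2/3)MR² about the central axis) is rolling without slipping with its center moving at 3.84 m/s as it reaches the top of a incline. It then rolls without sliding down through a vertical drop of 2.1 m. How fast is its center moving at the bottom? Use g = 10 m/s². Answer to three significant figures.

v ≈ 6.32 m/s

For this body I = (2/3)MR², i.e. k = I/(MR²) = 2/3.
Since it rolls without slipping, ω = v/R and KE = ½Mv² + ½Iω² = ½(1+k)Mv² = (5/6)Mv².
Energy conservation: (5/6)Mv₀² + Mgh = (5/6)Mv², so v² = v₀² + 2gh/(1+k).
v = √(3.84² + 2×10×2.1/1.667) = √39.95 ≈ 6.32 m/s.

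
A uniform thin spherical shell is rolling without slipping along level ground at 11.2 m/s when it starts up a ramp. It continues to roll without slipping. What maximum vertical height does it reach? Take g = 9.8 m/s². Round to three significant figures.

With I = (2/3)MR², the ratio k = I/(MR²) is 2/3.
Rolling without slipping gives ω = v/R, so the total kinetic energy is ½Mv² + ½Iω² = ½(1+k)Mv² = (5/6)Mv².
All of this converts to potential energy at the highest point: (5/6)Mv₀² = Mgh.
Thus h = (1+k)v₀²/(2g) = 1.667 × 11.2² / (2 × 9.8) ≈ 10.7 m.

h ≈ 10.7 m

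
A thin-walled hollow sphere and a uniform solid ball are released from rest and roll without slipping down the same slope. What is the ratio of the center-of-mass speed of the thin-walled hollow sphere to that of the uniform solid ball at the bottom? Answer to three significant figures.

v_ratio ≈ 0.917

Each satisfies Mgh = ½(1+k)Mv² with k = I/(MR²), so v ∝ 1/√(1+k).
For the thin-walled hollow sphere k = 2/3; for the uniform solid ball k = 0.4.
v₁/v₂ = √((1+k₂)/(1+k₁)) = √(1.4/1.667) ≈ 0.917.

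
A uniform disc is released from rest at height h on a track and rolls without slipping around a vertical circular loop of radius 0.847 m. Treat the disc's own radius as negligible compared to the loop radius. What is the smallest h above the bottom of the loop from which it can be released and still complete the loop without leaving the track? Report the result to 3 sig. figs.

The moment of inertia is (1/2)MR², giving k ≡ I/(MR²) = 0.5.
At the top, contact is just lost when gravity alone supplies the centripetal force: Mg = Mv_top²/r, i.e. v_top² = gr.
With ω = v/R, the kinetic energy at speed v is ½(1+k)Mv² = (3/4)Mv².
Energy conservation from release (height h) to the top (height 2r): Mgh = Mg(2r) + (3/4)M·gr.
Thus h_min = 2r + (1+k)r/2 = r(2 + 1.5/2) = 0.847 × 2.75 ≈ 2.33 m.

h_min ≈ 2.33 m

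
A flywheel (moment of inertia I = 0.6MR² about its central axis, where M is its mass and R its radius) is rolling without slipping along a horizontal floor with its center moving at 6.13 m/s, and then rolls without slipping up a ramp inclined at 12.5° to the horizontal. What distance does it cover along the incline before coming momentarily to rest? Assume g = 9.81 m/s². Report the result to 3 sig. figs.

d ≈ 14.2 m

For this body I = 0.6MR², i.e. k = I/(MR²) = 0.6.
Rolling without slipping gives ω = v/R, so the total kinetic energy is ½Mv² + ½Iω² = ½(1+k)Mv² = (4/5)Mv².
Setting this equal to Mgh gives the vertical rise h = (1+k)v₀²/(2g) = 1.6×6.13²/(2×9.81) = 3.064 m.
The distance along the slope is d = h/sinθ = 3.064/sin12.5° ≈ 14.2 m.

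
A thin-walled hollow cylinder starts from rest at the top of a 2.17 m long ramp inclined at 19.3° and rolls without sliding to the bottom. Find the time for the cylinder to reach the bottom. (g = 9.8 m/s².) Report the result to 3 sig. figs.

t ≈ 1.64 s

Here I = MR², so the shape factor k = I/(MR²) = 1.
Along the incline Mg sinθ − f = Ma, and torque about the center fR = Iα = kMR²(a/R) gives f = kMa.
Hence a = g sinθ/(1+k) = 9.8×sin19.3°/2 = 1.62 m/s².
With constant a from rest, t = √(2L/a) = √(2·2.17/1.62) ≈ 1.64 s.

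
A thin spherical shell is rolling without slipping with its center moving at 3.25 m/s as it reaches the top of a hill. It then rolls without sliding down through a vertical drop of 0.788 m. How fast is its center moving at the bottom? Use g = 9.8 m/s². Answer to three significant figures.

v ≈ 4.45 m/s

With I = (2/3)MR², the ratio k = I/(MR²) is 2/3.
Pure rolling means v = ωR; then KE = ½Mv² + ½I(v/R)² = ½(1+k)Mv² = (5/6)Mv².
Energy conservation: (5/6)Mv₀² + Mgh = (5/6)Mv², so v² = v₀² + 2gh/(1+k).
v = √(3.25² + 2×9.8×0.788/1.667) = √19.83 ≈ 4.45 m/s.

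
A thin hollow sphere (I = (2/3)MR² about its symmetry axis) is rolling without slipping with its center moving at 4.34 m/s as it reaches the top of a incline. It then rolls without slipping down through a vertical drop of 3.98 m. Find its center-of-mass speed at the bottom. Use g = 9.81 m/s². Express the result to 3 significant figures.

Here I = (2/3)MR², so the shape factor k = I/(MR²) = 2/3.
Pure rolling means v = ωR; then KE = ½Mv² + ½I(v/R)² = ½(1+k)Mv² = (5/6)Mv².
Energy conservation: (5/6)Mv₀² + Mgh = (5/6)Mv², so v² = v₀² + 2gh/(1+k).
v = √(4.34² + 2×9.81×3.98/1.667) = √65.69 ≈ 8.10 m/s.

v ≈ 8.10 m/s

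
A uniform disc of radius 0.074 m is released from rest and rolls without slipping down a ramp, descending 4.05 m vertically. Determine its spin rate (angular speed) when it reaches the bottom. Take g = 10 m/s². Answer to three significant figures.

ω ≈ 99.3 rad/s

For this body I = (1/2)MR², i.e. k = I/(MR²) = 0.5.
The rolling condition ω = v/R makes the rotational term ½I(v/R)² = ½kMv², so KE_total = ½(1+k)Mv² = (3/4)Mv².
Energy conservation Mgh = ½(1+k)Mv² gives v = √(2gh/(1+k)) = √(2 × 10 × 4.05 / 1.5) = 7.348 m/s.
Then ω = v/R = 7.348 / 0.074 ≈ 99.3 rad/s.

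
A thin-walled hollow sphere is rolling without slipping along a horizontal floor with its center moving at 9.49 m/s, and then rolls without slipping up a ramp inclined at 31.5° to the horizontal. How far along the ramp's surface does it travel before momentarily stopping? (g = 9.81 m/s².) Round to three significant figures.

Here I = (2/3)MR², so the shape factor k = I/(MR²) = 2/3.
Since it rolls without slipping, ω = v/R and KE = ½Mv² + ½Iω² = ½(1+k)Mv² = (5/6)Mv².
Setting this equal to Mgh gives the vertical rise h = (1+k)v₀²/(2g) = 1.667×9.49²/(2×9.81) = 7.65 m.
The distance along the slope is d = h/sinθ = 7.65/sin31.5° ≈ 14.6 m.

d ≈ 14.6 m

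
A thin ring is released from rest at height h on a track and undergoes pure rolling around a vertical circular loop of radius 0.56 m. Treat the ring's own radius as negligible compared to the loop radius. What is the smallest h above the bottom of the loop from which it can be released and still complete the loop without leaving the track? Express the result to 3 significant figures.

With I = MR², the ratio k = I/(MR²) is 1.
At the top of the loop, the minimum-contact condition is Mg = Mv_top²/r, so v_top² = gr.
With ω = v/R, the kinetic energy at speed v is ½(1+k)Mv² = Mv².
Energy conservation from release (height h) to the top (height 2r): Mgh = Mg(2r) + M·gr.
Thus h_min = 2r + (1+k)r/2 = r(2 + 2/2) = 0.56 × 3 ≈ 1.68 m.

h_min ≈ 1.68 m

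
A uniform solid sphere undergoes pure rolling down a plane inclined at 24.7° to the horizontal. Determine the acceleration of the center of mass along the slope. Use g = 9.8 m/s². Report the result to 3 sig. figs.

a ≈ 2.93 m/s²

With I = (2/5)MR², the ratio k = I/(MR²) is 0.4.
Newton's second law down the slope: Mg sinθ − f = Ma. The torque equation fR = Iα (with α = a/R) gives f = kMa.
Eliminating f: Mg sinθ = (1+k)Ma, so a = g sinθ/(1+k) = 9.8 × sin24.7° / 1.4 ≈ 2.93 m/s².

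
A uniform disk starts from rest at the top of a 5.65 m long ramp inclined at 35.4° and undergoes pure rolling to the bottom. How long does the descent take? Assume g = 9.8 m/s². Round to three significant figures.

t ≈ 1.73 s

With I = (1/2)MR², the ratio k = I/(MR²) is 0.5.
Translational: Mg sinθ − f = Ma. Rotational about the CM: fR = Iα = kMRa, so f = kMa.
Hence a = g sinθ/(1+k) = 9.8×sin35.4°/1.5 = 3.785 m/s².
With constant a from rest, t = √(2L/a) = √(2·5.65/3.785) ≈ 1.73 s.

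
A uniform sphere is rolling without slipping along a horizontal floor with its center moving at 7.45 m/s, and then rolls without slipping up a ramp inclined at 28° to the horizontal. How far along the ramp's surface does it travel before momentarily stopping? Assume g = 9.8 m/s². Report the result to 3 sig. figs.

Here I = (2/5)MR², so the shape factor k = I/(MR²) = 0.4.
The rolling condition ω = v/R makes the rotational term ½I(v/R)² = ½kMv², so KE_total = ½(1+k)Mv² = (7/10)Mv².
Setting this equal to Mgh gives the vertical rise h = (1+k)v₀²/(2g) = 1.4×7.45²/(2×9.8) = 3.964 m.
The distance along the slope is d = h/sinθ = 3.964/sin28° ≈ 8.44 m.

d ≈ 8.44 m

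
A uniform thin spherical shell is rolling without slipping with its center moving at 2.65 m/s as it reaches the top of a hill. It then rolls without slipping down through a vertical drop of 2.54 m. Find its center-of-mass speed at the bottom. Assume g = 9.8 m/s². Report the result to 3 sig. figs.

Here I = (2/3)MR², so the shape factor k = I/(MR²) = 2/3.
Pure rolling means v = ωR; then KE = ½Mv² + ½I(v/R)² = ½(1+k)Mv² = (5/6)Mv².
Conserving energy between top and bottom: (5/6)Mv² = (5/6)Mv₀² + Mgh, hence v² = v₀² + 2gh/(1+k).
v = √(2.65² + 2×9.8×2.54/1.667) = √36.89 ≈ 6.07 m/s.

v ≈ 6.07 m/s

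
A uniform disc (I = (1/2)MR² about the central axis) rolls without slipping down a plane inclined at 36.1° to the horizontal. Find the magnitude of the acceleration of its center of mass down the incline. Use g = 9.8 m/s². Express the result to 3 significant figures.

Here I = (1/2)MR², so the shape factor k = I/(MR²) = 0.5.
Along the incline Mg sinθ − f = Ma, and torque about the center fR = Iα = kMR²(a/R) gives f = kMa.
Eliminating f: Mg sinθ = (1+k)Ma, so a = g sinθ/(1+k) = 9.8 × sin36.1° / 1.5 ≈ 3.85 m/s².

a ≈ 3.85 m/s²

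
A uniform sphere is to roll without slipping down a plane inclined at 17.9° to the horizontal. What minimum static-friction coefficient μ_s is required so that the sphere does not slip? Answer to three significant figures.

μ_min ≈ 0.0923

The moment of inertia is (2/5)MR², giving k ≡ I/(MR²) = 0.4.
Translational: Mg sinθ − f = Ma. Rotational about the CM: fR = Iα = kMRa, so f = kMa.
These give a = g sinθ/(1+k) and the required friction f = kMg sinθ/(1+k).
The normal force is N = Mg cosθ, so μ_min = f/N = k tanθ/(1+k).
μ_min = 0.4 × tan17.9° / 1.4 ≈ 0.0923.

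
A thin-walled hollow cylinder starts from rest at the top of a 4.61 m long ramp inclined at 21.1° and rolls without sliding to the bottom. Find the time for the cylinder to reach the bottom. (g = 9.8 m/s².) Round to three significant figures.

With I = MR², the ratio k = I/(MR²) is 1.
Along the incline Mg sinθ − f = Ma, and torque about the center fR = Iα = kMR²(a/R) gives f = kMa.
Hence a = g sinθ/(1+k) = 9.8×sin21.1°/2 = 1.764 m/s².
With constant a from rest, t = √(2L/a) = √(2·4.61/1.764) ≈ 2.29 s.

t ≈ 2.29 s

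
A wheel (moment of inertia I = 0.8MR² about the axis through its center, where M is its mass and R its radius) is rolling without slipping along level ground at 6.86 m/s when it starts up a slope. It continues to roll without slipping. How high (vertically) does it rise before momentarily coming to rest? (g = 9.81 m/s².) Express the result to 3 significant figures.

For this body I = 0.8MR², i.e. k = I/(MR²) = 0.8.
Rolling without slipping gives ω = v/R, so the total kinetic energy is ½Mv² + ½Iω² = ½(1+k)Mv² = (9/10)Mv².
At the top the kinetic energy is zero, so (9/10)Mv₀² = Mgh.
Thus h = (1+k)v₀²/(2g) = 1.8 × 6.86² / (2 × 9.81) ≈ 4.32 m.

h ≈ 4.32 m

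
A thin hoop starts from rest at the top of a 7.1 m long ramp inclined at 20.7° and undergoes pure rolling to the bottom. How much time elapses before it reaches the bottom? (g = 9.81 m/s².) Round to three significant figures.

For this body I = MR², i.e. k = I/(MR²) = 1.
Translational: Mg sinθ − f = Ma. Rotational about the CM: fR = Iα = kMRa, so f = kMa.
Hence a = g sinθ/(1+k) = 9.81×sin20.7°/2 = 1.734 m/s².
With constant a from rest, t = √(2L/a) = √(2·7.1/1.734) ≈ 2.86 s.

t ≈ 2.86 s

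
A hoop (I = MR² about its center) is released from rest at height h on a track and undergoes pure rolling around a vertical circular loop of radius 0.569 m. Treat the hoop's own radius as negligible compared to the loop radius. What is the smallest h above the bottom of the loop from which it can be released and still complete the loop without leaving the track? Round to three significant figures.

For this body I = MR², i.e. k = I/(MR²) = 1.
At the top, contact is just lost when gravity alone supplies the centripetal force: Mg = Mv_top²/r, i.e. v_top² = gr.
With ω = v/R, the kinetic energy at speed v is ½(1+k)Mv² = Mv².
Energy conservation from release (height h) to the top (height 2r): Mgh = Mg(2r) + M·gr.
Thus h_min = 2r + (1+k)r/2 = r(2 + 2/2) = 0.569 × 3 ≈ 1.71 m.

h_min ≈ 1.71 m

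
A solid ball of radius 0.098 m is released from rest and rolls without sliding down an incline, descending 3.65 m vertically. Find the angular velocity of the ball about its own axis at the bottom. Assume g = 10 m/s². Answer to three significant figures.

ω ≈ 73.7 rad/s

With I = (2/5)MR², the ratio k = I/(MR²) is 0.4.
Since it rolls without slipping, ω = v/R and KE = ½Mv² + ½Iω² = ½(1+k)Mv² = (7/10)Mv².
Energy conservation Mgh = ½(1+k)Mv² gives v = √(2gh/(1+k)) = √(2 × 10 × 3.65 / 1.4) = 7.221 m/s.
Then ω = v/R = 7.221 / 0.098 ≈ 73.7 rad/s.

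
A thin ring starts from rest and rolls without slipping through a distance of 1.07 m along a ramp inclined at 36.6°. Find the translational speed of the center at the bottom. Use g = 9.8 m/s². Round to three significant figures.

With I = MR², the ratio k = I/(MR²) is 1.
The rolling condition ω = v/R makes the rotational term ½I(v/R)² = ½kMv², so KE_total = ½(1+k)Mv² = Mv².
The vertical drop is h = L sinθ = 1.07 × sin36.6° = 0.638 m.
Setting Mgh = Mv² gives v = √(2gh/(1+k)) = √(2·9.8·0.638/2) ≈ 2.50 m/s.

v ≈ 2.50 m/s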